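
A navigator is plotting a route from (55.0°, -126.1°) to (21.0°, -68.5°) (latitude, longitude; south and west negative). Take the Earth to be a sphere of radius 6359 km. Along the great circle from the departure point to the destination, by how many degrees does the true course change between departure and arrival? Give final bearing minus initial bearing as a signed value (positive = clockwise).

+39.0°

Initial bearing θ₁ = atan2(sin Δλ cos φ₂, cos φ₁ sin φ₂ − sin φ₁ cos φ₂ cos Δλ) = 104.52°
Final bearing θ₂ = (initial bearing from the destination back to the start) + 180° = 143.51°
Δθ = θ₂ − θ₁ = +39.0°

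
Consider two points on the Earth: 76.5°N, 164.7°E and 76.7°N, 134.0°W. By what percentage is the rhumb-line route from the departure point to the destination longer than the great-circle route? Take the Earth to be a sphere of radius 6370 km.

4.7%

Great circle: σ = 0.2369 rad → d_gc = Rσ = 1508.8 km
Rhumb: Δφ = +0.0035, Δλ = +1.0699, Δψ = +0.0151, q = Δφ/Δψ = 0.2317 → d_rh = R√(Δφ²+q²Δλ²) = 1579.5 km
Excess = (1579.5 − 1508.8) / 1508.8 = 70.7 / 1508.8 = 4.69% ≈ 4.7%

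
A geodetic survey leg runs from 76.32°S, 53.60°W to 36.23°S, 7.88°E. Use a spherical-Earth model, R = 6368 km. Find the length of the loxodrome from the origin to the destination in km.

Rhumb course C = atan2(Δλ, Δψ) with Δψ = ln[tan(π/4+φ₂/2)/tan(π/4+φ₁/2)] = +1.4414, Δλ = +1.0730 → C = 36.66°
d = R·|Δφ| / |cos C| = 6368·0.69970 / 0.80214 = 5555 km

5555 km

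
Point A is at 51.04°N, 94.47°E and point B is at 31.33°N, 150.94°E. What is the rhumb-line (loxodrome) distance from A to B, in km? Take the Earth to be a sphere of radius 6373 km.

Δψ = ln[tan(π/4+φ₂/2)/tan(π/4+φ₁/2)] = -0.4629;  Δφ = -0.3440 rad,  Δλ = +0.9856 rad
q = Δφ/Δψ = 0.7431
d = R·√(Δφ² + q²Δλ²) = 6373·0.80914 = 5157 km

5157 km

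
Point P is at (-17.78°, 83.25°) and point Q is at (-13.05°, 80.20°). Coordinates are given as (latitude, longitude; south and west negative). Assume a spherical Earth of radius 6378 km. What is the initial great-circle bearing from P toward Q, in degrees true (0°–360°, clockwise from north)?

327.7°

θ = atan2( sin Δλ·cos φ₂ ,  cos φ₁ sin φ₂ − sin φ₁ cos φ₂ cos Δλ )
  = atan2(-0.0518, +0.0820) = 327.71°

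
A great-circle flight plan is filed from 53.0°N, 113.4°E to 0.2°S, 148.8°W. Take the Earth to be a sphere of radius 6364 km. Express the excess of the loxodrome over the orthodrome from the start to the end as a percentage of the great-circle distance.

3.7%

Great circle: σ = 1.6554 rad → d_gc = Rσ = 10534.7 km
Rhumb: Δφ = -0.9285, Δλ = +1.7069, Δψ = -1.0983, q = Δφ/Δψ = 0.8454 → d_rh = R√(Δφ²+q²Δλ²) = 10920.3 km
Excess = (10920.3 − 10534.7) / 10534.7 = 385.6 / 10534.7 = 3.66% ≈ 3.7%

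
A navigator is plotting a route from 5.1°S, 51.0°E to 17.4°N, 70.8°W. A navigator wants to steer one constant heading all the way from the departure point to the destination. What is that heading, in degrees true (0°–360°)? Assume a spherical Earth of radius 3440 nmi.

Meridional parts: M(φ₁)=-0.0891, M(φ₂)=+0.3085 → ΔM = +0.3976;  Δλ = -2.1258 rad
tan C = Δλ / ΔM = -5.3467 → C = 280.59°

280.6°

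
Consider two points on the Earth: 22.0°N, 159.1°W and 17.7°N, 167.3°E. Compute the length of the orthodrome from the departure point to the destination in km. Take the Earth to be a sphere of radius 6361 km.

cos σ = sin φ₁ sin φ₂ + cos φ₁ cos φ₂ cos Δλ
      = sin(22.00°)sin(17.70°) + cos(22.00°)cos(17.70°)cos(-33.60°) = 0.8496
σ = 31.831° → d = Rσ = 6361·0.55556 = 3534 km

3534 km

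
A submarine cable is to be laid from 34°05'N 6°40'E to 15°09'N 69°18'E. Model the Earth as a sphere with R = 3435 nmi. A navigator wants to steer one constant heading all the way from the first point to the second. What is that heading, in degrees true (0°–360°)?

Δψ = ln[tan(π/4+φ₂/2)/tan(π/4+φ₁/2)] = -0.3659
Δλ = +1.0932 rad (taken the short way round)
course = atan2(Δλ, Δψ) = 108.50°

108.5°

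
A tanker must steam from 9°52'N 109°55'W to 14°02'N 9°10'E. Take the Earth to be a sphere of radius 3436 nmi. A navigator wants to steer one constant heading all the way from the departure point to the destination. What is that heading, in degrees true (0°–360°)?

88.0°

Δψ = ln[tan(π/4+φ₂/2)/tan(π/4+φ₁/2)] = +0.0744
Δλ = +2.0784 rad (taken the short way round)
course = atan2(Δλ, Δψ) = 87.95°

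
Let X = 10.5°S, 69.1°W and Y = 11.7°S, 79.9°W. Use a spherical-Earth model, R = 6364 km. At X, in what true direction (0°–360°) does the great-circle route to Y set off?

θ = atan2( sin Δλ·cos φ₂ ,  cos φ₁ sin φ₂ − sin φ₁ cos φ₂ cos Δλ )
  = atan2(-0.1835, -0.0241) = 262.52°

262.5°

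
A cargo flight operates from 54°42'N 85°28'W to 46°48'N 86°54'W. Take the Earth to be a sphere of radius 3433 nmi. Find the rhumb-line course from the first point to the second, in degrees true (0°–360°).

186.5°

Meridional parts: M(φ₁)=+1.1451, M(φ₂)=+0.9265 → ΔM = -0.2186;  Δλ = -0.0250 rad
tan C = Δλ / ΔM = +0.1144 → C = 186.53°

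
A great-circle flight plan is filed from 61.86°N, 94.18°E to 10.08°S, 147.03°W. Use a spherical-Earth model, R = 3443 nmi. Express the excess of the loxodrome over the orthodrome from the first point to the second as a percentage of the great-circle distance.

Great circle: σ = 1.9584 rad → d_gc = Rσ = 6742.7 nmi
Rhumb: Δφ = -1.2556, Δλ = +2.0733, Δψ = -1.5606, q = Δφ/Δψ = 0.8045 → d_rh = R√(Δφ²+q²Δλ²) = 7188.2 nmi
Excess = (7188.2 − 6742.7) / 6742.7 = 445.5 / 6742.7 = 6.61% ≈ 6.6%

6.6%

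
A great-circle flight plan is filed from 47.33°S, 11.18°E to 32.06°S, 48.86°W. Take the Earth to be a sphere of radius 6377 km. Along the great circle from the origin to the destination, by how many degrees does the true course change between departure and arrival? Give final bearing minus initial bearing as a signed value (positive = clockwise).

+40.8°

Initial bearing θ₁ = atan2(sin Δλ cos φ₂, cos φ₁ sin φ₂ − sin φ₁ cos φ₂ cos Δλ) = 266.21°
Final bearing θ₂ = (initial bearing from the destination back to the start) + 180° = 307.06°
Δθ = θ₂ − θ₁ = +40.8°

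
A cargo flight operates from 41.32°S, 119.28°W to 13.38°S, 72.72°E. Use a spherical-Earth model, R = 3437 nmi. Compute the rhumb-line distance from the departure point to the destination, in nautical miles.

Δψ = ln[tan(π/4+φ₂/2)/tan(π/4+φ₁/2)] = +0.5576;  Δφ = +0.4876 rad,  Δλ = -2.9322 rad
q = Δφ/Δψ = 0.8745
d = R·√(Δφ² + q²Δλ²) = 3437·2.61023 = 8971 nmi

8971 nmi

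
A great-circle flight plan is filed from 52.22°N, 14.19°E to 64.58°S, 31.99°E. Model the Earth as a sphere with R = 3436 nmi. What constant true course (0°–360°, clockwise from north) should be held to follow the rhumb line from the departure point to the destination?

173.1°

Meridional parts: M(φ₁)=+1.0724, M(φ₂)=-1.4892 → ΔM = -2.5617;  Δλ = +0.3107 rad
tan C = Δλ / ΔM = -0.1213 → C = 173.09°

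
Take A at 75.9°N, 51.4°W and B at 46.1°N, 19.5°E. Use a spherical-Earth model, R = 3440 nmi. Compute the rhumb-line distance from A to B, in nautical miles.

2591 nmi

Δψ = ln[tan(π/4+φ₂/2)/tan(π/4+φ₁/2)] = -1.1813;  Δφ = -0.5201 rad,  Δλ = +1.2374 rad
q = Δφ/Δψ = 0.4403
d = R·√(Δφ² + q²Δλ²) = 3440·0.75321 = 2591 nmi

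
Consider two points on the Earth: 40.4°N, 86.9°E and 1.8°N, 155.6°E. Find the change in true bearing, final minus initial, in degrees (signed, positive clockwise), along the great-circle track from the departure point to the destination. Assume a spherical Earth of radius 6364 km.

At departure: θ₁ = atan2(sin Δλ cos φ₂, cos φ₁ sin φ₂ − sin φ₁ cos φ₂ cos Δλ) = 102.79°
At arrival: θ₂ = atan2(sin Δλ cos φ₁, −cos φ₂ sin φ₁ + sin φ₂ cos φ₁ cos Δλ) = 132.01°
Δθ = θ₂ − θ₁ = +29.2°

+29.2°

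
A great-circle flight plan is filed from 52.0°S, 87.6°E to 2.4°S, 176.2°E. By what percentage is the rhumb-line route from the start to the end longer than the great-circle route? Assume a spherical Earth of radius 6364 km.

Great circle: σ = 1.5228 rad → d_gc = Rσ = 9690.8 km
Rhumb: Δφ = +0.8657, Δλ = +1.5464, Δψ = +1.0243, q = Δφ/Δψ = 0.8452 → d_rh = R√(Δφ²+q²Δλ²) = 9976.5 km
Excess = (9976.5 − 9690.8) / 9690.8 = 285.7 / 9690.8 = 2.948% ≈ 2.9%

2.9%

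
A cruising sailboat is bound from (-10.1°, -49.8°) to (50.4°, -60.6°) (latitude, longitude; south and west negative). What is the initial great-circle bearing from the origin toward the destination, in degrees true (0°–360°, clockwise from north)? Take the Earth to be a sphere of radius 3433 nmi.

352.2°

N = sin Δλ·cos φ₂ = -0.1194;  D = cos φ₁ sin φ₂ − sin φ₁ cos φ₂ cos Δλ = +0.8684
initial course = atan2(N, D) = 352.17°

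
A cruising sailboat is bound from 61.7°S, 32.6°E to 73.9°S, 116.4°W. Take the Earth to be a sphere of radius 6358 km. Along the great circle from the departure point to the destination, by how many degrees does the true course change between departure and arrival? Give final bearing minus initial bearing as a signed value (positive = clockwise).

+146.8°

At departure: θ₁ = atan2(sin Δλ cos φ₂, cos φ₁ sin φ₂ − sin φ₁ cos φ₂ cos Δλ) = 192.13°
At arrival: θ₂ = atan2(sin Δλ cos φ₁, −cos φ₂ sin φ₁ + sin φ₂ cos φ₁ cos Δλ) = 338.96°
Δθ = θ₂ − θ₁ = +146.8°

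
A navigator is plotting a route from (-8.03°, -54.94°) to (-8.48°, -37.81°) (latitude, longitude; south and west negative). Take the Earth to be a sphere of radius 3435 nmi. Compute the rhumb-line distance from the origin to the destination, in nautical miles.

1017 nmi

Δψ = ln[tan(π/4+φ₂/2)/tan(π/4+φ₁/2)] = -0.0079;  Δφ = -0.0079 rad,  Δλ = +0.2990 rad
q = Δφ/Δψ = 0.9896
d = R·√(Δφ² + q²Δλ²) = 3435·0.29598 = 1017 nmi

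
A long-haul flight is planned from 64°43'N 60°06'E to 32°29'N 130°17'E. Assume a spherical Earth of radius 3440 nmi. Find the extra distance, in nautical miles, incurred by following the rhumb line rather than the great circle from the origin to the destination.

Great circle: cos σ = sin φ₁ sin φ₂ + cos φ₁ cos φ₂ cos Δλ,  σ = 0.9176 rad → d_gc = 3156.5 nmi
Rhumb line: Δψ = -0.8948, q = Δφ/Δψ = 0.6287, d_rh = R√(Δφ²+q²Δλ²) = 3280.8 nmi
Excess = 3280.8 − 3156.5 = 124.3 ≈ 124 nmi

124 nmi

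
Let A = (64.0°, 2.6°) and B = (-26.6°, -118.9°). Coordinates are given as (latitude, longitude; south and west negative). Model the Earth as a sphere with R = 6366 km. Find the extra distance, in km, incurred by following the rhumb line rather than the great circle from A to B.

Great circle: cos σ = sin φ₁ sin φ₂ + cos φ₁ cos φ₂ cos Δλ,  σ = 2.2234 rad → d_gc = 14154.1 km
Rhumb line: Δψ = -1.9478, q = Δφ/Δψ = 0.8118, d_rh = R√(Δφ²+q²Δλ²) = 14880.8 km
Excess = 14880.8 − 14154.1 = 726.7 ≈ 727 km

727 km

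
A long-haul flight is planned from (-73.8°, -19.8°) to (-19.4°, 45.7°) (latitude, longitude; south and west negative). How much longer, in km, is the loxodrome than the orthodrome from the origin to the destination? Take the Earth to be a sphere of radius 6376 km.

Great circle: cos σ = sin φ₁ sin φ₂ + cos φ₁ cos φ₂ cos Δλ,  σ = 1.1284 rad → d_gc = 7194.7 km
Rhumb line: Δψ = +1.6044, q = Δφ/Δψ = 0.5918, d_rh = R√(Δφ²+q²Δλ²) = 7433.3 km
Excess = 7433.3 − 7194.7 = 238.6 ≈ 239 km

239 km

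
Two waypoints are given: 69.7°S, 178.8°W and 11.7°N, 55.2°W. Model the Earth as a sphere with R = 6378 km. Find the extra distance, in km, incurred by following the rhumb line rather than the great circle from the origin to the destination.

1114 km

Great circle: cos σ = sin φ₁ sin φ₂ + cos φ₁ cos φ₂ cos Δλ,  σ = 1.9586 rad → d_gc = 12492.2 km
Rhumb line: Δψ = +1.9259, q = Δφ/Δψ = 0.7377, d_rh = R√(Δφ²+q²Δλ²) = 13606.1 km
Excess = 13606.1 − 12492.2 = 1113.9 ≈ 1114 km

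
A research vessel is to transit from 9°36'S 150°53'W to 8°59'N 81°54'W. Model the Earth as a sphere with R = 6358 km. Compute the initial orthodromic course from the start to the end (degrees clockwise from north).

77.0°

N = sin Δλ·cos φ₂ = +0.9220;  D = cos φ₁ sin φ₂ − sin φ₁ cos φ₂ cos Δλ = +0.2130
initial course = atan2(N, D) = 76.99°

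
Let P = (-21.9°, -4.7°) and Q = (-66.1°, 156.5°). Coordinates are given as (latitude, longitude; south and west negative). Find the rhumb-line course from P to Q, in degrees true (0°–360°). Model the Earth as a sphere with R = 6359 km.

Meridional parts: M(φ₁)=-0.3919, M(φ₂)=-1.5528 → ΔM = -1.1610;  Δλ = +2.8135 rad
tan C = Δλ / ΔM = -2.4234 → C = 112.42°

112.4°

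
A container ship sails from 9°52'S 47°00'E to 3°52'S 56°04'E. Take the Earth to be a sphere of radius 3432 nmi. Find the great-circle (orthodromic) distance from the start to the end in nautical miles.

648 nmi

Haversine: a = sin²(Δφ/2)+cos φ₁ cos φ₂ sin²(Δλ/2) = 0.00888;  σ = 2·atan2(√a,√(1−a))
σ = 10.814° → d = Rσ = 3432·0.18875 = 648 nmi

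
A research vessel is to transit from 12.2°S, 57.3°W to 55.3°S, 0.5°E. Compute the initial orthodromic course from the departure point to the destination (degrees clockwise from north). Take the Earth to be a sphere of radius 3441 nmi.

146.9°

θ = atan2( sin Δλ·cos φ₂ ,  cos φ₁ sin φ₂ − sin φ₁ cos φ₂ cos Δλ )
  = atan2(+0.4817, -0.7395) = 146.92°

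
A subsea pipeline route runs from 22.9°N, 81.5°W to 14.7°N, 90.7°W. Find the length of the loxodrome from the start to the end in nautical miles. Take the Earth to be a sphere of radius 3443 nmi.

718 nmi

Rhumb course C = atan2(Δλ, Δψ) with Δψ = ln[tan(π/4+φ₂/2)/tan(π/4+φ₁/2)] = -0.1513, Δλ = -0.1606 → C = 226.69°
d = R·|Δφ| / |cos C| = 3443·0.14312 / 0.68589 = 718 nmi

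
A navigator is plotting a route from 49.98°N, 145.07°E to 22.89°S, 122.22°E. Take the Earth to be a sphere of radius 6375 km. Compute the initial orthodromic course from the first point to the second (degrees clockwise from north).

θ = atan2( sin Δλ·cos φ₂ ,  cos φ₁ sin φ₂ − sin φ₁ cos φ₂ cos Δλ )
  = atan2(-0.3577, -0.9003) = 201.67°

201.7°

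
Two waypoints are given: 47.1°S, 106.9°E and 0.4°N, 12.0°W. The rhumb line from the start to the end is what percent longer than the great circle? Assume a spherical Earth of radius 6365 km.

Great circle: σ = 1.9114 rad → d_gc = Rσ = 12166.3 km
Rhumb: Δφ = +0.8290, Δλ = -2.0752, Δψ = +0.9412, q = Δφ/Δψ = 0.8808 → d_rh = R√(Δφ²+q²Δλ²) = 12775.5 km
Excess = (12775.5 − 12166.3) / 12166.3 = 609.2 / 12166.3 = 5.01% ≈ 5.0%

5.0%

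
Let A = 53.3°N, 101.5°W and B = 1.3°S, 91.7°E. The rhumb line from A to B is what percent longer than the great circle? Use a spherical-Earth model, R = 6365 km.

Great circle: σ = 2.2141 rad → d_gc = Rσ = 14093.0 km
Rhumb: Δφ = -0.9529, Δλ = -2.9112, Δψ = -1.1263, q = Δφ/Δψ = 0.8461 → d_rh = R√(Δφ²+q²Δλ²) = 16810.9 km
Excess = (16810.9 − 14093.0) / 14093.0 = 2717.9 / 14093.0 = 19.29% ≈ 19.3%

19.3%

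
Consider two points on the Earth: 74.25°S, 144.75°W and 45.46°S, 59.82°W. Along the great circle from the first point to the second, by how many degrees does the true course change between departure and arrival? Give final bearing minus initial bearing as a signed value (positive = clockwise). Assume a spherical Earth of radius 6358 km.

-78.5°

At departure: θ₁ = atan2(sin Δλ cos φ₂, cos φ₁ sin φ₂ − sin φ₁ cos φ₂ cos Δλ) = 100.84°
At arrival: θ₂ = atan2(sin Δλ cos φ₁, −cos φ₂ sin φ₁ + sin φ₂ cos φ₁ cos Δλ) = 22.34°
Δθ = θ₂ − θ₁ = -78.5°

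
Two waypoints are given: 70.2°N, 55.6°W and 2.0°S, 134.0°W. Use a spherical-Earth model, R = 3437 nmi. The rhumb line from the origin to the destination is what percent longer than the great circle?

Great circle: σ = 1.5356 rad → d_gc = Rσ = 5277.7 nmi
Rhumb: Δφ = -1.2601, Δλ = -1.3683, Δψ = -1.7806, q = Δφ/Δψ = 0.7077 → d_rh = R√(Δφ²+q²Δλ²) = 5462.2 nmi
Excess = (5462.2 − 5277.7) / 5277.7 = 184.5 / 5277.7 = 3.50% ≈ 3.5%

3.5%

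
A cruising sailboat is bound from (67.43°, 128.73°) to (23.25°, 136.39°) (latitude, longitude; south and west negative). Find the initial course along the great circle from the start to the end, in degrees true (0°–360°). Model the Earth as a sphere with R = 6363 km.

N = sin Δλ·cos φ₂ = +0.1225;  D = cos φ₁ sin φ₂ − sin φ₁ cos φ₂ cos Δλ = -0.6893
initial course = atan2(N, D) = 169.93°

169.9°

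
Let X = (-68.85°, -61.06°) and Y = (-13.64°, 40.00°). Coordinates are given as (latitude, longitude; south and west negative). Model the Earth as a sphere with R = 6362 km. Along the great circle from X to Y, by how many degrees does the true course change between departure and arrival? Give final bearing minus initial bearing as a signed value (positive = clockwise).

Initial bearing θ₁ = atan2(sin Δλ cos φ₂, cos φ₁ sin φ₂ − sin φ₁ cos φ₂ cos Δλ) = 105.19°
Final bearing θ₂ = (initial bearing from the destination back to the start) + 180° = 21.00°
Δθ = θ₂ − θ₁ = -84.2°

-84.2°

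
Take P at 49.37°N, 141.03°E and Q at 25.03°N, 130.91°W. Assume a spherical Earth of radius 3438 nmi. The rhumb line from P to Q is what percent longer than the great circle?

4.4%

Great circle: σ = 1.2227 rad → d_gc = Rσ = 4203.8 nmi
Rhumb: Δφ = -0.4248, Δλ = +1.5369, Δψ = -0.5422, q = Δφ/Δψ = 0.7834 → d_rh = R√(Δφ²+q²Δλ²) = 4389.8 nmi
Excess = (4389.8 − 4203.8) / 4203.8 = 186.0 / 4203.8 = 4.42% ≈ 4.4%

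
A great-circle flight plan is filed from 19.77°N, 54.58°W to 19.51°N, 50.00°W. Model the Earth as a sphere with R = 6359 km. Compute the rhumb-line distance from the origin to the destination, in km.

Δψ = ln[tan(π/4+φ₂/2)/tan(π/4+φ₁/2)] = -0.0048;  Δφ = -0.0045 rad,  Δλ = +0.0799 rad
q = Δφ/Δψ = 0.9418
d = R·√(Δφ² + q²Δλ²) = 6359·0.07542 = 480 km

480 km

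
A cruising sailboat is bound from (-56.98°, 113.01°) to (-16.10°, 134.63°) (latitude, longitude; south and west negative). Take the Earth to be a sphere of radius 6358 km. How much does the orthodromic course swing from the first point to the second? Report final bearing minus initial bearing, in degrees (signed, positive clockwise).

Initial bearing θ₁ = atan2(sin Δλ cos φ₂, cos φ₁ sin φ₂ − sin φ₁ cos φ₂ cos Δλ) = 30.63°
Final bearing θ₂ = (initial bearing from the destination back to the start) + 180° = 16.80°
Δθ = θ₂ − θ₁ = -13.8°

-13.8°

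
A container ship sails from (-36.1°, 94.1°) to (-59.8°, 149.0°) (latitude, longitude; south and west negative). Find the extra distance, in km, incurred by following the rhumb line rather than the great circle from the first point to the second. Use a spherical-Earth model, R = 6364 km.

Great circle: cos σ = sin φ₁ sin φ₂ + cos φ₁ cos φ₂ cos Δλ,  σ = 0.7334 rad → d_gc = 4667.1 km
Rhumb line: Δψ = -0.6336, q = Δφ/Δψ = 0.6529, d_rh = R√(Δφ²+q²Δλ²) = 4772.8 km
Excess = 4772.8 − 4667.1 = 105.7 ≈ 106 km

106 km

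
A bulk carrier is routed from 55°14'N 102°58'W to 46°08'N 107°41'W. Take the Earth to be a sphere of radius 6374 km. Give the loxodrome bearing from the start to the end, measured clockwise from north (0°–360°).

Meridional parts: M(φ₁)=+1.1614, M(φ₂)=+0.9096 → ΔM = -0.2517;  Δλ = -0.0823 rad
tan C = Δλ / ΔM = +0.3270 → C = 198.11°

198.1°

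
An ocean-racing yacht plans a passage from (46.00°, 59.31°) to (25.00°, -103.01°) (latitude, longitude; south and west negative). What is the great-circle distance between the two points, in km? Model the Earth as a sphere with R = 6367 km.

11913 km

cos σ = sin φ₁ sin φ₂ + cos φ₁ cos φ₂ cos Δλ
      = sin(46.00°)sin(25.00°) + cos(46.00°)cos(25.00°)cos(-162.32°) = -0.2958
σ = 107.207° → d = Rσ = 6367·1.87112 = 11913 km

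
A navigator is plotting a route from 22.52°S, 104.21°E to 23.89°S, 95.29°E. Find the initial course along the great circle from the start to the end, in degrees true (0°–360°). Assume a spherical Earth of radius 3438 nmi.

258.8°

N = sin Δλ·cos φ₂ = -0.1418;  D = cos φ₁ sin φ₂ − sin φ₁ cos φ₂ cos Δλ = -0.0281
initial course = atan2(N, D) = 258.77°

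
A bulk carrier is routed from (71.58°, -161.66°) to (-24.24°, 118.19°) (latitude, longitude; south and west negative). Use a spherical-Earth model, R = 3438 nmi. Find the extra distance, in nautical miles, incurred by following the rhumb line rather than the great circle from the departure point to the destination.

172 nmi

Great circle: cos σ = sin φ₁ sin φ₂ + cos φ₁ cos φ₂ cos Δλ,  σ = 1.9180 rad → d_gc = 6594.0 nmi
Rhumb line: Δψ = -2.2556, q = Δφ/Δψ = 0.7414, d_rh = R√(Δφ²+q²Δλ²) = 6765.6 nmi
Excess = 6765.6 − 6594.0 = 171.6 ≈ 172 nmi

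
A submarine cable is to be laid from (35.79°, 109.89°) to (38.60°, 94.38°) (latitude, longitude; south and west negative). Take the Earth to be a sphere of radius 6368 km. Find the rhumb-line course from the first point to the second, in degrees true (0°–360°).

282.8°

Meridional parts: M(φ₁)=+0.6698, M(φ₂)=+0.7313 → ΔM = +0.0616;  Δλ = -0.2707 rad
tan C = Δλ / ΔM = -4.3958 → C = 282.82°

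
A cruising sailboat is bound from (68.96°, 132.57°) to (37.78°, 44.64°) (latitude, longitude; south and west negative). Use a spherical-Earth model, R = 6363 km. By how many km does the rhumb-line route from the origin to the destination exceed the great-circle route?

437 km

Great circle: cos σ = sin φ₁ sin φ₂ + cos φ₁ cos φ₂ cos Δλ,  σ = 0.9496 rad → d_gc = 6042.08 km
Rhumb line: Δψ = -0.9705, q = Δφ/Δψ = 0.5607, d_rh = R√(Δφ²+q²Δλ²) = 6478.65 km
Excess = 6478.65 − 6042.08 = 436.57 ≈ 437 km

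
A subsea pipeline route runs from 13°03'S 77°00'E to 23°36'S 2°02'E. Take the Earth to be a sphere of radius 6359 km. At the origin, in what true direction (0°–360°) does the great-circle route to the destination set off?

N = sin Δλ·cos φ₂ = -0.8850;  D = cos φ₁ sin φ₂ − sin φ₁ cos φ₂ cos Δλ = -0.3363
initial course = atan2(N, D) = 249.19°

249.2°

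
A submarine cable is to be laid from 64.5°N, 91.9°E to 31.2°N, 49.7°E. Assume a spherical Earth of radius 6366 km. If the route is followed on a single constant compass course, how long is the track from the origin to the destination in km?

4755 km

Δψ = ln[tan(π/4+φ₂/2)/tan(π/4+φ₁/2)] = -0.9124;  Δφ = -0.5812 rad,  Δλ = -0.7365 rad
q = Δφ/Δψ = 0.6370
d = R·√(Δφ² + q²Δλ²) = 6366·0.74694 = 4755 km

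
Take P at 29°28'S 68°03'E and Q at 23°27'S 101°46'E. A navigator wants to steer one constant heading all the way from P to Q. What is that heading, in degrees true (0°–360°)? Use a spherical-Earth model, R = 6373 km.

78.7°

Meridional parts: M(φ₁)=-0.5386, M(φ₂)=-0.4212 → ΔM = +0.1174;  Δλ = +0.5885 rad
tan C = Δλ / ΔM = +5.0135 → C = 78.72°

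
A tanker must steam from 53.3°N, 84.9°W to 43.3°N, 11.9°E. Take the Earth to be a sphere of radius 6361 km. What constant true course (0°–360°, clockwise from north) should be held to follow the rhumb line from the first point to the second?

98.9°

Meridional parts: M(φ₁)=+1.1036, M(φ₂)=+0.8400 → ΔM = -0.2635;  Δλ = +1.6895 rad
tan C = Δλ / ΔM = -6.4105 → C = 98.87°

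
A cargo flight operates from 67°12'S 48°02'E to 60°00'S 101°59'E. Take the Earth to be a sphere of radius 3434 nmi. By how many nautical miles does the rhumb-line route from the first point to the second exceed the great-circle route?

45 nmi

Great circle: cos σ = sin φ₁ sin φ₂ + cos φ₁ cos φ₂ cos Δλ,  σ = 0.4217 rad → d_gc = 1448.2 nmi
Rhumb line: Δψ = +0.2843, q = Δφ/Δψ = 0.4420, d_rh = R√(Δφ²+q²Δλ²) = 1492.8 nmi
Excess = 1492.8 − 1448.2 = 44.6 ≈ 45 nmi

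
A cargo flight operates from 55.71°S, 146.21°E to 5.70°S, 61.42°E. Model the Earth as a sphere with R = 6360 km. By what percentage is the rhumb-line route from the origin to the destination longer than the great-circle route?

3.2%

Great circle: σ = 1.4374 rad → d_gc = Rσ = 9142.1 km
Rhumb: Δφ = +0.8728, Δλ = -1.4799, Δψ = +1.0764, q = Δφ/Δψ = 0.8109 → d_rh = R√(Δφ²+q²Δλ²) = 9437.5 km
Excess = (9437.5 − 9142.1) / 9142.1 = 295.4 / 9142.1 = 3.23% ≈ 3.2%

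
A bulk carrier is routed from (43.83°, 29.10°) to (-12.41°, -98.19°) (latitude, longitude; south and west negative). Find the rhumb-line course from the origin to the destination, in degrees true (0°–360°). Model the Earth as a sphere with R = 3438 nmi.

Δψ = ln[tan(π/4+φ₂/2)/tan(π/4+φ₁/2)] = -1.0711
Δλ = -2.2216 rad (taken the short way round)
course = atan2(Δλ, Δψ) = 244.26°

244.3°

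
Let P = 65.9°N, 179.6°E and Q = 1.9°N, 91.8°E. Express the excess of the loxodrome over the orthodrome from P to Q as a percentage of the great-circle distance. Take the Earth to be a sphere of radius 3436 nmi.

Great circle: σ = 1.5248 rad → d_gc = Rσ = 5239.4 nmi
Rhumb: Δφ = -1.1170, Δλ = -1.5324, Δψ = -1.5111, q = Δφ/Δψ = 0.7392 → d_rh = R√(Δφ²+q²Δλ²) = 5466.2 nmi
Excess = (5466.2 − 5239.4) / 5239.4 = 226.8 / 5239.4 = 4.33% ≈ 4.3%

4.3%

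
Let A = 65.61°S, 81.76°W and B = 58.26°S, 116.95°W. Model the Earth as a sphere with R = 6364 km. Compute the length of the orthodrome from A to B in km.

1978 km

Haversine: a = sin²(Δφ/2)+cos φ₁ cos φ₂ sin²(Δλ/2) = 0.02396;  σ = 2·atan2(√a,√(1−a))
σ = 17.809° → d = Rσ = 6364·0.31082 = 1978 km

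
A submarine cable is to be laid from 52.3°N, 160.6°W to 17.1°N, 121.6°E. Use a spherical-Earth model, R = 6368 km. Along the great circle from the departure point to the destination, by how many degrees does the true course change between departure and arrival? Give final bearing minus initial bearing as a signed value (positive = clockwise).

Initial bearing θ₁ = atan2(sin Δλ cos φ₂, cos φ₁ sin φ₂ − sin φ₁ cos φ₂ cos Δλ) = 271.23°
Final bearing θ₂ = (initial bearing from the destination back to the start) + 180° = 219.77°
Δθ = θ₂ − θ₁ = -51.5°

-51.5°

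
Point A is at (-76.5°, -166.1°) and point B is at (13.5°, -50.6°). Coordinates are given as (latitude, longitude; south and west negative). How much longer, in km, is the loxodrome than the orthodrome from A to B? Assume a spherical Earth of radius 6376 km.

1020 km

Great circle: cos σ = sin φ₁ sin φ₂ + cos φ₁ cos φ₂ cos Δλ,  σ = 1.9015 rad → d_gc = 12124.0 km
Rhumb line: Δψ = +2.3719, q = Δφ/Δψ = 0.6623, d_rh = R√(Δφ²+q²Δλ²) = 13144.0 km
Excess = 13144.0 − 12124.0 = 1020.0 ≈ 1020 km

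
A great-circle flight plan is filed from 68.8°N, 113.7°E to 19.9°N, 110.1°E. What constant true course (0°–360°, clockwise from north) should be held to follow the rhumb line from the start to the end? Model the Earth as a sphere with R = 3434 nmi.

Δψ = ln[tan(π/4+φ₂/2)/tan(π/4+φ₁/2)] = -1.3214
Δλ = -0.0628 rad (taken the short way round)
course = atan2(Δλ, Δψ) = 182.72°

182.7°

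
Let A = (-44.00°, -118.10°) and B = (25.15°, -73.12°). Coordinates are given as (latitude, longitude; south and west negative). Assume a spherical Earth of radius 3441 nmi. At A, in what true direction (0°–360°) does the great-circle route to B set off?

40.4°

θ = atan2( sin Δλ·cos φ₂ ,  cos φ₁ sin φ₂ − sin φ₁ cos φ₂ cos Δλ )
  = atan2(+0.6398, +0.7505) = 40.45°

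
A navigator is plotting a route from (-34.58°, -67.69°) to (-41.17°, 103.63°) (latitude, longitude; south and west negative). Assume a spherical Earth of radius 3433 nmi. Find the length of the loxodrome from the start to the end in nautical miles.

Δψ = ln[tan(π/4+φ₂/2)/tan(π/4+φ₁/2)] = -0.1459;  Δφ = -0.1150 rad,  Δλ = +2.9901 rad
q = Δφ/Δψ = 0.7884
d = R·√(Δφ² + q²Δλ²) = 3433·2.36017 = 8102 nmi

8102 nmi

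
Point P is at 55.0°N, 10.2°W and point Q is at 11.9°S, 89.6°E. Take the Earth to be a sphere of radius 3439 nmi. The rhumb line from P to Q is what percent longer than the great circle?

3.0%

Great circle: σ = 1.8384 rad → d_gc = Rσ = 6322.3 nmi
Rhumb: Δφ = -1.1676, Δλ = +1.7418, Δψ = -1.3634, q = Δφ/Δψ = 0.8564 → d_rh = R√(Δφ²+q²Δλ²) = 6514.6 nmi
Excess = (6514.6 − 6322.3) / 6322.3 = 192.3 / 6322.3 = 3.04% ≈ 3.0%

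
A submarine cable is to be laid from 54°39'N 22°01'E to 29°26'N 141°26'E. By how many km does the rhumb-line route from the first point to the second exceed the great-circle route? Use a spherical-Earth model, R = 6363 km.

1019 km

Great circle: cos σ = sin φ₁ sin φ₂ + cos φ₁ cos φ₂ cos Δλ,  σ = 1.4169 rad → d_gc = 9015.5 km
Rhumb line: Δψ = -0.6057, q = Δφ/Δψ = 0.7266, d_rh = R√(Δφ²+q²Δλ²) = 10034.8 km
Excess = 10034.8 − 9015.5 = 1019.3 ≈ 1019 km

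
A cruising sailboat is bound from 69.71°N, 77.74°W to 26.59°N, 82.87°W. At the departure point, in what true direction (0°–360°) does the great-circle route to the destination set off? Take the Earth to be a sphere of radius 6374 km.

186.7°

θ = atan2( sin Δλ·cos φ₂ ,  cos φ₁ sin φ₂ − sin φ₁ cos φ₂ cos Δλ )
  = atan2(-0.0800, -0.6802) = 186.70°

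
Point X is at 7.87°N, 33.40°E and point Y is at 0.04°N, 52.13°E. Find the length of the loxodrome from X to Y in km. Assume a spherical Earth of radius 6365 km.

2249 km

Δψ = ln[tan(π/4+φ₂/2)/tan(π/4+φ₁/2)] = -0.1371;  Δφ = -0.1367 rad,  Δλ = +0.3269 rad
q = Δφ/Δψ = 0.9968
d = R·√(Δφ² + q²Δλ²) = 6365·0.35336 = 2249 km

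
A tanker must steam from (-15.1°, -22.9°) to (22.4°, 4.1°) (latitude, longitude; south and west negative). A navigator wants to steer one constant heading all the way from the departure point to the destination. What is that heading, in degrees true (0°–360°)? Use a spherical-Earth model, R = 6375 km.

35.2°

Δψ = ln[tan(π/4+φ₂/2)/tan(π/4+φ₁/2)] = +0.6680
Δλ = +0.4712 rad (taken the short way round)
course = atan2(Δλ, Δψ) = 35.20°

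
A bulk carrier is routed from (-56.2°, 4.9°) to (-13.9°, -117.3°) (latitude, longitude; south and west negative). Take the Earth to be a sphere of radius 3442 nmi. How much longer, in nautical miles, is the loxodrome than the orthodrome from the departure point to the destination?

555 nmi

Great circle: cos σ = sin φ₁ sin φ₂ + cos φ₁ cos φ₂ cos Δλ,  σ = 1.6590 rad → d_gc = 5710.4 nmi
Rhumb line: Δψ = +0.9463, q = Δφ/Δψ = 0.7802, d_rh = R√(Δφ²+q²Δλ²) = 6265.7 nmi
Excess = 6265.7 − 5710.4 = 555.3 ≈ 555 nmi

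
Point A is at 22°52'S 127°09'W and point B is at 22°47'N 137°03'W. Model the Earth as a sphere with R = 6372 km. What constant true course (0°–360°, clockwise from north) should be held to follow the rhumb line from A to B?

348.1°

Meridional parts: M(φ₁)=-0.4101, M(φ₂)=+0.4086 → ΔM = +0.8187;  Δλ = -0.1728 rad
tan C = Δλ / ΔM = -0.2111 → C = 348.08°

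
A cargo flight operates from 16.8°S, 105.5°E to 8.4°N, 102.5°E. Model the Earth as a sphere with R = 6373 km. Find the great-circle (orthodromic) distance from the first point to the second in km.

2822 km

Haversine: a = sin²(Δφ/2)+cos φ₁ cos φ₂ sin²(Δλ/2) = 0.04824;  σ = 2·atan2(√a,√(1−a))
σ = 25.374° → d = Rσ = 6373·0.44286 = 2822 km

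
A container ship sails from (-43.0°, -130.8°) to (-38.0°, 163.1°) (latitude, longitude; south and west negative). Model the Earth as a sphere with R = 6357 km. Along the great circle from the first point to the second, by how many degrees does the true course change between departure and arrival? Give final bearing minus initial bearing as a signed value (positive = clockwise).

+45.9°

At departure: θ₁ = atan2(sin Δλ cos φ₂, cos φ₁ sin φ₂ − sin φ₁ cos φ₂ cos Δλ) = 252.11°
At arrival: θ₂ = atan2(sin Δλ cos φ₁, −cos φ₂ sin φ₁ + sin φ₂ cos φ₁ cos Δλ) = 297.97°
Δθ = θ₂ − θ₁ = +45.9°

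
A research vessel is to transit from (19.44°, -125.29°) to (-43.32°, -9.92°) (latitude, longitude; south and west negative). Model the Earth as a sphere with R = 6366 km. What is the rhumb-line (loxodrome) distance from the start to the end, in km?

Δψ = ln[tan(π/4+φ₂/2)/tan(π/4+φ₁/2)] = -1.1865;  Δφ = -1.0954 rad,  Δλ = +2.0136 rad
q = Δφ/Δψ = 0.9232
d = R·√(Δφ² + q²Δλ²) = 6366·2.15766 = 13736 km

13736 km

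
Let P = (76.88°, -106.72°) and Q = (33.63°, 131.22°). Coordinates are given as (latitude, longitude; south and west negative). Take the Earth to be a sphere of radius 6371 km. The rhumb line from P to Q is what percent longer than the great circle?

15.5%

Great circle: σ = 1.1163 rad → d_gc = Rσ = 7111.7 km
Rhumb: Δφ = -0.7549, Δλ = -2.1303, Δψ = -1.5390, q = Δφ/Δψ = 0.4905 → d_rh = R√(Δφ²+q²Δλ²) = 8212.6 km
Excess = (8212.6 − 7111.7) / 7111.7 = 1100.9 / 7111.7 = 15.48% ≈ 15.5%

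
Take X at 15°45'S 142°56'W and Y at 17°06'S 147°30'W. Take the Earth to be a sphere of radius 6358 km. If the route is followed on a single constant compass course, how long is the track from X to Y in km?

509 km

Δψ = ln[tan(π/4+φ₂/2)/tan(π/4+φ₁/2)] = -0.0246;  Δφ = -0.0236 rad,  Δλ = -0.0797 rad
q = Δφ/Δψ = 0.9592
d = R·√(Δφ² + q²Δλ²) = 6358·0.08000 = 509 km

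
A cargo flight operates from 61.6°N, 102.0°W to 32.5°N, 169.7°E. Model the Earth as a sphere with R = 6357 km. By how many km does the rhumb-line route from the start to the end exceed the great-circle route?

425 km

Great circle: cos σ = sin φ₁ sin φ₂ + cos φ₁ cos φ₂ cos Δλ,  σ = 1.0650 rad → d_gc = 6770.0 km
Rhumb line: Δψ = -0.7739, q = Δφ/Δψ = 0.6563, d_rh = R√(Δφ²+q²Δλ²) = 7194.9 km
Excess = 7194.9 − 6770.0 = 424.9 ≈ 425 km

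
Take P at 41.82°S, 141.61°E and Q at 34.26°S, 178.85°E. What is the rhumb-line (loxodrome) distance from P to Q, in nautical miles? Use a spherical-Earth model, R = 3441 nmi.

1816 nmi

Δψ = ln[tan(π/4+φ₂/2)/tan(π/4+φ₁/2)] = +0.1678;  Δφ = +0.1319 rad,  Δλ = +0.6500 rad
q = Δφ/Δψ = 0.7863
d = R·√(Δφ² + q²Δλ²) = 3441·0.52783 = 1816 nmi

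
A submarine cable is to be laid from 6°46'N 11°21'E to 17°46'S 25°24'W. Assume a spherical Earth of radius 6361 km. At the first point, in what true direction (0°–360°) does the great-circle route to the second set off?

235.4°

θ = atan2( sin Δλ·cos φ₂ ,  cos φ₁ sin φ₂ − sin φ₁ cos φ₂ cos Δλ )
  = atan2(-0.5698, -0.3929) = 235.41°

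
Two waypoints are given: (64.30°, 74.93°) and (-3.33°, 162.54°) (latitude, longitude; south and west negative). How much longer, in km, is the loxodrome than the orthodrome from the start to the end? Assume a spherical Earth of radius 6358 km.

Great circle: cos σ = sin φ₁ sin φ₂ + cos φ₁ cos φ₂ cos Δλ,  σ = 1.6051 rad → d_gc = 10205.2 km
Rhumb line: Δψ = -1.5361, q = Δφ/Δψ = 0.7684, d_rh = R√(Δφ²+q²Δλ²) = 10589.2 km
Excess = 10589.2 − 10205.2 = 384.0 ≈ 384 km

384 km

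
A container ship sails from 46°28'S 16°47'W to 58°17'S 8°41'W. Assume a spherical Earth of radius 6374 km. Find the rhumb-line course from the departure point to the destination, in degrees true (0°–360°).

157.5°

Meridional parts: M(φ₁)=-0.9181, M(φ₂)=-1.2585 → ΔM = -0.3405;  Δλ = +0.1414 rad
tan C = Δλ / ΔM = -0.4152 → C = 157.45°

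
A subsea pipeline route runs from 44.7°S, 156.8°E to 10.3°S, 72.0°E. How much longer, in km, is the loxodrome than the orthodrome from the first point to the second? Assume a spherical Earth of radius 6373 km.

Great circle: cos σ = sin φ₁ sin φ₂ + cos φ₁ cos φ₂ cos Δλ,  σ = 1.3805 rad → d_gc = 8797.9 km
Rhumb line: Δψ = +0.6932, q = Δφ/Δψ = 0.8661, d_rh = R√(Δφ²+q²Δλ²) = 9020.7 km
Excess = 9020.7 − 8797.9 = 222.8 ≈ 223 km

223 km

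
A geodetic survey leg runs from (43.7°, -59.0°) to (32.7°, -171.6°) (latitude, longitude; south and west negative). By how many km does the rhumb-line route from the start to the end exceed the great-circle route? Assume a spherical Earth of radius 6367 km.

765 km

Great circle: cos σ = sin φ₁ sin φ₂ + cos φ₁ cos φ₂ cos Δλ,  σ = 1.4309 rad → d_gc = 9110.5 km
Rhumb line: Δψ = -0.2451, q = Δφ/Δψ = 0.7831, d_rh = R√(Δφ²+q²Δλ²) = 9875.2 km
Excess = 9875.2 − 9110.5 = 764.7 ≈ 765 km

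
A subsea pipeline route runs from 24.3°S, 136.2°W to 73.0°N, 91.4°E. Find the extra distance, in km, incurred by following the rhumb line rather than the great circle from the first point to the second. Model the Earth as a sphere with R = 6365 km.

Great circle: cos σ = sin φ₁ sin φ₂ + cos φ₁ cos φ₂ cos Δλ,  σ = 2.1812 rad → d_gc = 13883.46 km
Rhumb line: Δψ = +2.3382, q = Δφ/Δψ = 0.7263, d_rh = R√(Δφ²+q²Δλ²) = 15197.03 km
Excess = 15197.03 − 13883.46 = 1313.57 ≈ 1314 km

1314 km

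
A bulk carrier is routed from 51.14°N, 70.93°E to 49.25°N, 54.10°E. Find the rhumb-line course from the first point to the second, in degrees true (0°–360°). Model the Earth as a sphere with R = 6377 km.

260.0°

Δψ = ln[tan(π/4+φ₂/2)/tan(π/4+φ₁/2)] = -0.0515
Δλ = -0.2937 rad (taken the short way round)
course = atan2(Δλ, Δψ) = 260.05°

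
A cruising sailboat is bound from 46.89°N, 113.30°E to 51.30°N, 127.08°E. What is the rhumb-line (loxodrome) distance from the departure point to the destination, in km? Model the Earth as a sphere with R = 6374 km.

1116 km

Rhumb course C = atan2(Δλ, Δψ) with Δψ = ln[tan(π/4+φ₂/2)/tan(π/4+φ₁/2)] = +0.1177, Δλ = +0.2405 → C = 63.93°
d = R·|Δφ| / |cos C| = 6374·0.07697 / 0.43942 = 1116 km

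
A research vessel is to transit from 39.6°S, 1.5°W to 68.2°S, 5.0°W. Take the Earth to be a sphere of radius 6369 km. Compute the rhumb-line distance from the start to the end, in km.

3187 km

Rhumb course C = atan2(Δλ, Δψ) with Δψ = ln[tan(π/4+φ₂/2)/tan(π/4+φ₁/2)] = -0.8935, Δλ = -0.0611 → C = 183.91°
d = R·|Δφ| / |cos C| = 6369·0.49916 / 0.99767 = 3187 km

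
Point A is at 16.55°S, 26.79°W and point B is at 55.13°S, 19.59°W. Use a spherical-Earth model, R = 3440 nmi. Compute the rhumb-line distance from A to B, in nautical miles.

2341 nmi

Δψ = ln[tan(π/4+φ₂/2)/tan(π/4+φ₁/2)] = -0.8652;  Δφ = -0.6733 rad,  Δλ = +0.1257 rad
q = Δφ/Δψ = 0.7782
d = R·√(Δφ² + q²Δλ²) = 3440·0.68041 = 2341 nmi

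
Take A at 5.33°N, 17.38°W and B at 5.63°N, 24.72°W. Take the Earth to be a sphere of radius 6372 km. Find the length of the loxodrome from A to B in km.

Δψ = ln[tan(π/4+φ₂/2)/tan(π/4+φ₁/2)] = +0.0053;  Δφ = +0.0052 rad,  Δλ = -0.1281 rad
q = Δφ/Δψ = 0.9954
d = R·√(Δφ² + q²Δλ²) = 6372·0.12763 = 813 km

813 km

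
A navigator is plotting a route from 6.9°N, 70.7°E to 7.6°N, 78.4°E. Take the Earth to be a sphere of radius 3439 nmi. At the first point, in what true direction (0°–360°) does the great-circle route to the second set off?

θ = atan2( sin Δλ·cos φ₂ ,  cos φ₁ sin φ₂ − sin φ₁ cos φ₂ cos Δλ )
  = atan2(+0.1328, +0.0133) = 84.29°

84.3°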